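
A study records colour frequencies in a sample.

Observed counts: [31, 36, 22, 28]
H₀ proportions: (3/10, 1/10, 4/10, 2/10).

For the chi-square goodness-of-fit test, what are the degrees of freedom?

degrees of freedom = 3

df = k − 1 = 4 − 1 = 3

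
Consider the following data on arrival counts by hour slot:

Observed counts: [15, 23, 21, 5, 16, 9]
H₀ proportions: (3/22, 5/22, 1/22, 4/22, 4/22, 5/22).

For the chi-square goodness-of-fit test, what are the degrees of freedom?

degrees of freedom = 5

df = k − 1 = 6 − 1 = 5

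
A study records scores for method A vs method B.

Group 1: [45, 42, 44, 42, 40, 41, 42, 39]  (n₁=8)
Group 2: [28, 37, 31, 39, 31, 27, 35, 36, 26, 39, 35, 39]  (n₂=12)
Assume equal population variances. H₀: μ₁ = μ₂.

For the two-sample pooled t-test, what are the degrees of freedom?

degrees of freedom = 18

df = n₁ + n₂ − 2 = 8 + 12 − 2 = 18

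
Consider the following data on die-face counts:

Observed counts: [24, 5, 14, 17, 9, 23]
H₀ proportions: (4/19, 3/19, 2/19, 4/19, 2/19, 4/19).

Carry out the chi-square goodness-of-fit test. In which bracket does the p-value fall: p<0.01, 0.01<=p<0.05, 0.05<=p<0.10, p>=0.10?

n = 92; E_i = n·p_i = [19.37, 14.53, 9.68, 19.37, 9.68, 19.37]
χ² = (24−19.37)²/19.37 + (5−14.53)²/14.53 + (14−9.68)²/9.68 + (17−19.37)²/19.37 + (9−9.68)²/9.68 + (23−19.37)²/19.37 = 10.2971
df = 5
p-value (upper-tail) = 0.06724
→ bracket: 0.05<=p<0.10

p-value bracket: 0.05<=p<0.10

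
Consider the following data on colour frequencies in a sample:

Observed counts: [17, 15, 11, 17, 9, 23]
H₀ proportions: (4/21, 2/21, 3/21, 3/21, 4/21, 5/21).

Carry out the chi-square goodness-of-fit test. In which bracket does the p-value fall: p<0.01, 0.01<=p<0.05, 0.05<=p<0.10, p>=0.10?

p-value bracket: 0.05<=p<0.10

n = 92; E_i = n·p_i = [17.52, 8.76, 13.14, 13.14, 17.52, 21.90]
χ² = (17−17.52)²/17.52 + (15−8.76)²/8.76 + (11−13.14)²/13.14 + (17−13.14)²/13.14 + (9−17.52)²/17.52 + (23−21.90)²/21.90 = 10.1391
df = 5
p-value (upper-tail) = 0.07139
→ bracket: 0.05<=p<0.10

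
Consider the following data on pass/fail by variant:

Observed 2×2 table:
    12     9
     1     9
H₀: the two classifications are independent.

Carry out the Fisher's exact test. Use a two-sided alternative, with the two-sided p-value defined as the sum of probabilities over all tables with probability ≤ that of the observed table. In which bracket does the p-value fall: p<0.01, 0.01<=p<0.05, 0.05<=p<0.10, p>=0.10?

Margins: r₁=21, r₂=10, c₁=13, c₂=18, n=31
p_obs = C(21,12)·C(10,1)/C(31,13); sum pmf over tables with pmf ≤ p_obs
p-value (two-sided) = 0.01997
→ bracket: 0.01<=p<0.05

p-value bracket: 0.01<=p<0.05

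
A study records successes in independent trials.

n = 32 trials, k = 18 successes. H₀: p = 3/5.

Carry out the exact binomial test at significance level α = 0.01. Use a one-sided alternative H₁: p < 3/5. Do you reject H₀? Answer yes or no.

Exact binomial: n=32, k=18, p₀=3/5=0.6000
P(X≤18) from Σ C(n,i)·p₀^i·(1−p₀)^(n−i)
p-value (one-sided, H₁ less) = 0.39614
At α=0.01: p ≥ α → fail to reject H₀

reject H₀: no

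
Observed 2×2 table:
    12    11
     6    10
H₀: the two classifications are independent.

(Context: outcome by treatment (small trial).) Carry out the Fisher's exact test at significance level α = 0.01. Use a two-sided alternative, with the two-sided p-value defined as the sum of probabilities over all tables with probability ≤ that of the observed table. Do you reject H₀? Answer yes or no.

reject H₀: no

Margins: r₁=23, r₂=16, c₁=18, c₂=21, n=39
p_obs = C(23,12)·C(16,6)/C(39,18); sum pmf over tables with pmf ≤ p_obs
p-value (two-sided) = 0.51584
At α=0.01: p ≥ α → fail to reject H₀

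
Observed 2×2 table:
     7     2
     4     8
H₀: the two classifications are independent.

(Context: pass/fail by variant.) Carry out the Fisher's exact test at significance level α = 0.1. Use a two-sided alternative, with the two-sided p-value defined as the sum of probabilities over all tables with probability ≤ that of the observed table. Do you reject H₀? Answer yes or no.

Margins: r₁=9, r₂=12, c₁=11, c₂=10, n=21
p_obs = C(9,7)·C(12,4)/C(21,11); sum pmf over tables with pmf ≤ p_obs
p-value (two-sided) = 0.08050
At α=0.1: p < α → reject H₀

reject H₀: yes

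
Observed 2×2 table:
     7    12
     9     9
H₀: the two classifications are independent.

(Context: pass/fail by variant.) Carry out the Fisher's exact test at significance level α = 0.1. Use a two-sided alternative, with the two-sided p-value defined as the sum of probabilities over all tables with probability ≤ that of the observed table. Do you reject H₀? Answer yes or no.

Margins: r₁=19, r₂=18, c₁=16, c₂=21, n=37
p_obs = C(19,7)·C(18,9)/C(37,16); sum pmf over tables with pmf ≤ p_obs
p-value (two-sided) = 0.51481
At α=0.1: p ≥ α → fail to reject H₀

reject H₀: no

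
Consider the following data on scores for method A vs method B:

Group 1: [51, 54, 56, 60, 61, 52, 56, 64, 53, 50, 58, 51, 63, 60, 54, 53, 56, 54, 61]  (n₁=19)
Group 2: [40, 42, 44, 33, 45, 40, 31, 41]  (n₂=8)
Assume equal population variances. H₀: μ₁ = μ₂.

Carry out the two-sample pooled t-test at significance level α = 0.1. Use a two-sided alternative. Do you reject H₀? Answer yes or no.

reject H₀: yes

x̄₁=56.158, s₁=4.285, n₁=19
x̄₂=39.500, s₂=4.986, n₂=8
s_p² = [18·4.285² + 7·4.986²]/25 = 20.1811
SE = √(s_p²·(1/19+1/8)) = 1.8934
t = (56.158−39.500)/1.8934 = 8.7981
df = 25
p-value (two-sided) = 0.00000
At α=0.1: p < α → reject H₀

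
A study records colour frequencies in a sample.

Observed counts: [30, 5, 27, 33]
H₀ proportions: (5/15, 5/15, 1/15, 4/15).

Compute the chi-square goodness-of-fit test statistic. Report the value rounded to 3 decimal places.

n = 95; E_i = n·p_i = [31.67, 31.67, 6.33, 25.33]
χ² = (30−31.67)²/31.67 + (5−31.67)²/31.67 + (27−6.33)²/6.33 + (33−25.33)²/25.33 = 92.3026
df = 3

test statistic = 92.303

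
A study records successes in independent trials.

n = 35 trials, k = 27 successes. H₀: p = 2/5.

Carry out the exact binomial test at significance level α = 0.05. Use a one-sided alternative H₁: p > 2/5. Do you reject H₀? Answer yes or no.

Exact binomial: n=35, k=27, p₀=2/5=0.4000
P(X≥27) from Σ C(n,i)·p₀^i·(1−p₀)^(n−i)
p-value (one-sided, H₁ greater) = 0.00001
At α=0.05: p < α → reject H₀

reject H₀: yes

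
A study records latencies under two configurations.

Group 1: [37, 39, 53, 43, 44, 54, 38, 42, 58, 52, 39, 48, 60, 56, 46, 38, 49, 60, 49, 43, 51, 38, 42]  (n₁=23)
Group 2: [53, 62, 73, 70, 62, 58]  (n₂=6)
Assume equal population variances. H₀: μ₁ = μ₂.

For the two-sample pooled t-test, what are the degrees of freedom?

degrees of freedom = 27

df = n₁ + n₂ − 2 = 23 + 6 − 2 = 27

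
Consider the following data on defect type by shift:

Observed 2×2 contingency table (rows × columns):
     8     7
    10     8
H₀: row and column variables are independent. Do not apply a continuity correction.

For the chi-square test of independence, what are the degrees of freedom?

df = (r−1)(c−1) = (2−1)·(2−1) = 1

degrees of freedom = 1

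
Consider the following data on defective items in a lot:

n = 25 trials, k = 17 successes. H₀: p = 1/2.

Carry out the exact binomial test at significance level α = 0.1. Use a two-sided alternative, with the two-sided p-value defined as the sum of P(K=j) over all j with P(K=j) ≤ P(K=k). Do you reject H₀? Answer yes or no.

reject H₀: no

Exact binomial: n=25, k=17, p₀=1/2=0.5000
P(X=j) = C(n,j)·p₀^j·(1−p₀)^(n−j); p = Σ P(X=j) over j with P(X=j) ≤ P(X=17)
p-value (two-sided) = 0.10775
At α=0.1: p ≥ α → fail to reject H₀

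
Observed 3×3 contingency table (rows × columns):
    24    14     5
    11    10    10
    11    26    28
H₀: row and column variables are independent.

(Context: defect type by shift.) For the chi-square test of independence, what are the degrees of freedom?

df = (r−1)(c−1) = (3−1)·(3−1) = 4

degrees of freedom = 4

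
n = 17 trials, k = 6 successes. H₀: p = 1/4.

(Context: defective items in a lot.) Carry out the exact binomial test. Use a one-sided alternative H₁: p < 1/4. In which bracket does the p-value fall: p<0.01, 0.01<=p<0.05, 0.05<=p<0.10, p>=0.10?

p-value bracket: p>=0.10

Exact binomial: n=17, k=6, p₀=1/4=0.2500
P(X≤6) from Σ C(n,i)·p₀^i·(1−p₀)^(n−i)
p-value (one-sided, H₁ less) = 0.89292
→ bracket: p>=0.10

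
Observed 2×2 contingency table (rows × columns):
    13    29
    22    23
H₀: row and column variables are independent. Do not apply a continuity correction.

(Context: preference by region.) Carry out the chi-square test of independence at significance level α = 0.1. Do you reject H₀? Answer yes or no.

reject H₀: yes

Row totals [42, 45], col totals [35, 52], n=87
χ² = (13−16.90)²/16.90 + (29−25.10)²/25.10 + (22−18.10)²/18.10 + (23−26.90)²/26.90 = 2.9066
df = 1
p-value (upper-tail) = 0.08822
At α=0.1: p < α → reject H₀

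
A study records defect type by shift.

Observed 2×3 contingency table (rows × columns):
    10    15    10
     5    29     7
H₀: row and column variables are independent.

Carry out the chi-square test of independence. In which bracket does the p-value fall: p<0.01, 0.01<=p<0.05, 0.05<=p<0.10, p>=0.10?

Row totals [35, 41], col totals [15, 44, 17], n=76
χ² = (10−6.91)²/6.91 + (15−20.26)²/20.26 + (10−7.83)²/7.83 + (5−8.09)²/8.09 + (29−23.74)²/23.74 + (7−9.17)²/9.17 = 6.2157
df = 2
p-value (upper-tail) = 0.04470
→ bracket: 0.01<=p<0.05

p-value bracket: 0.01<=p<0.05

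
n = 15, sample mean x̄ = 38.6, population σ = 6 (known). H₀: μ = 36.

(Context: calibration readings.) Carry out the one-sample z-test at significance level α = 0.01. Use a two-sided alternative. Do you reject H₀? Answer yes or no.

SE = σ/√n = 6/√15 = 1.5492
z = (x̄−μ₀)/SE = (38.6−36)/1.5492 = 1.6783
p-value (two-sided) = 0.09329
At α=0.01: p ≥ α → fail to reject H₀

reject H₀: no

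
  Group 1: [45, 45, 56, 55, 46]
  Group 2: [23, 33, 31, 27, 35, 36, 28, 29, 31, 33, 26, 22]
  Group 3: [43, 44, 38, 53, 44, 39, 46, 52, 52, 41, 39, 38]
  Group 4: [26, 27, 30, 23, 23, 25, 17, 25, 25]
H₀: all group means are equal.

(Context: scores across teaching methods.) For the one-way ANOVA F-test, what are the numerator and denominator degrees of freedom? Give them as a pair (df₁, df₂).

k = 4 groups, N = 38 total
df = (k−1, N−k) = (4−1, 38−4) = (3, 34)

degrees of freedom = [3, 34]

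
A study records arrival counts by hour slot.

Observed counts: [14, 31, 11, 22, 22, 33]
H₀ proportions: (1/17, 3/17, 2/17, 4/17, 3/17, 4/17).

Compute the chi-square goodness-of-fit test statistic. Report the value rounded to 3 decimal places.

n = 133; E_i = n·p_i = [7.82, 23.47, 15.65, 31.29, 23.47, 31.29]
χ² = (14−7.82)²/7.82 + (31−23.47)²/23.47 + (11−15.65)²/15.65 + (22−31.29)²/31.29 + (22−23.47)²/23.47 + (33−31.29)²/31.29 = 11.6172
df = 5

test statistic = 11.617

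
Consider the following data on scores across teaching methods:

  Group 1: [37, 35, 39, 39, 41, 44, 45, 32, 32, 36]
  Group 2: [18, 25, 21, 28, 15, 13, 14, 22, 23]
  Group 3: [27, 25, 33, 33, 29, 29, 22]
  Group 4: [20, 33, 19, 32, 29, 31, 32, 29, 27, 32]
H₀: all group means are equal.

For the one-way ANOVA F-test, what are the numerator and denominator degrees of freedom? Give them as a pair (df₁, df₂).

k = 4 groups, N = 36 total
df = (k−1, N−k) = (4−1, 36−4) = (3, 32)

degrees of freedom = [3, 32]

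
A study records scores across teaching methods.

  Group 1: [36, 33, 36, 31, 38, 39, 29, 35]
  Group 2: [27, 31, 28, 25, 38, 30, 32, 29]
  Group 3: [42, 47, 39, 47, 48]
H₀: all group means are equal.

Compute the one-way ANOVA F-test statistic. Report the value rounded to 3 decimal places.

Group means [34.62, 30.00, 44.60], grand mean 35.238
SSB = Σnᵢ(x̄ᵢ−x̄)² = 660.735; SSW = ΣΣ(x−x̄ᵢ)² = 251.075
MSB = 660.735/2 = 330.3673; MSW = 251.075/18 = 13.9486
F = MSB/MSW = 23.6846
df = (2, 18)

test statistic = 23.685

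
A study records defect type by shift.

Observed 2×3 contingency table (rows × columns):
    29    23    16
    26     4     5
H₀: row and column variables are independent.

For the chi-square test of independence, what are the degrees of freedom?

degrees of freedom = 2

df = (r−1)(c−1) = (2−1)·(3−1) = 2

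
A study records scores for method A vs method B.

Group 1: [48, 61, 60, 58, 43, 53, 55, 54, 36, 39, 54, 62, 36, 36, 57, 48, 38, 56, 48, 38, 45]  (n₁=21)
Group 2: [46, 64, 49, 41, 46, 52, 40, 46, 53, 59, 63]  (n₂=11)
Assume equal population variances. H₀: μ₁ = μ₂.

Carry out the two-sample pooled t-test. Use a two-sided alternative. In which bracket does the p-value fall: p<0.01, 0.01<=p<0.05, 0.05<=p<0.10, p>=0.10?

p-value bracket: p>=0.10

x̄₁=48.810, s₁=9.037, n₁=21
x̄₂=50.818, s₂=8.256, n₂=11
s_p² = [20·9.037² + 10·8.256²]/30 = 77.1625
SE = √(s_p²·(1/21+1/11)) = 3.2694
t = (48.810−50.818)/3.2694 = -0.6144
df = 30
p-value (two-sided) = 0.54360
→ bracket: p>=0.10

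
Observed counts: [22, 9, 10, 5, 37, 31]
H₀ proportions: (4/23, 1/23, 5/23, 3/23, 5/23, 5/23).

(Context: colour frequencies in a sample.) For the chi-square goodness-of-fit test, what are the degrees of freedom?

df = k − 1 = 6 − 1 = 5

degrees of freedom = 5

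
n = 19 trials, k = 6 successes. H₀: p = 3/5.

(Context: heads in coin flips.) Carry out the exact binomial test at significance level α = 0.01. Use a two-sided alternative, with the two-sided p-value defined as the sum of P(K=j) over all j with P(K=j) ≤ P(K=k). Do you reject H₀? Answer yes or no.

reject H₀: no

Exact binomial: n=19, k=6, p₀=3/5=0.6000
P(X=j) = C(n,j)·p₀^j·(1−p₀)^(n−j); p = Σ P(X=j) over j with P(X=j) ≤ P(X=6)
p-value (two-sided) = 0.01703
At α=0.01: p ≥ α → fail to reject H₀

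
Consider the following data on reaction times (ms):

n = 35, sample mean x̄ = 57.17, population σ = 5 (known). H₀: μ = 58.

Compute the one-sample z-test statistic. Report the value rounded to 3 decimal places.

SE = σ/√n = 5/√35 = 0.8452
z = (x̄−μ₀)/SE = (57.17−58)/0.8452 = -0.9821

test statistic = -0.982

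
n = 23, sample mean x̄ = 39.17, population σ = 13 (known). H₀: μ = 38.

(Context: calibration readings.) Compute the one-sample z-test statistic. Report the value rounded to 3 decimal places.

test statistic = 0.432

SE = σ/√n = 13/√23 = 2.7107
z = (x̄−μ₀)/SE = (39.17−38)/2.7107 = 0.4316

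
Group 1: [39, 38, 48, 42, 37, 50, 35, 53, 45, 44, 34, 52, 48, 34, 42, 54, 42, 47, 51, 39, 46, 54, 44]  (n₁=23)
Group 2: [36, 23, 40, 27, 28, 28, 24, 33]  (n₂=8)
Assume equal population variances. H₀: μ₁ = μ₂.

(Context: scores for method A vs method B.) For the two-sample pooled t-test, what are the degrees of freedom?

df = n₁ + n₂ − 2 = 23 + 8 − 2 = 29

degrees of freedom = 29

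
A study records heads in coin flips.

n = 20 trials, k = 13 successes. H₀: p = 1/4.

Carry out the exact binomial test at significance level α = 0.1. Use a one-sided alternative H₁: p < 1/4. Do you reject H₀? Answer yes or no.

reject H₀: no

Exact binomial: n=20, k=13, p₀=1/4=0.2500
P(X≤13) from Σ C(n,i)·p₀^i·(1−p₀)^(n−i)
p-value (one-sided, H₁ less) = 0.99997
At α=0.1: p ≥ α → fail to reject H₀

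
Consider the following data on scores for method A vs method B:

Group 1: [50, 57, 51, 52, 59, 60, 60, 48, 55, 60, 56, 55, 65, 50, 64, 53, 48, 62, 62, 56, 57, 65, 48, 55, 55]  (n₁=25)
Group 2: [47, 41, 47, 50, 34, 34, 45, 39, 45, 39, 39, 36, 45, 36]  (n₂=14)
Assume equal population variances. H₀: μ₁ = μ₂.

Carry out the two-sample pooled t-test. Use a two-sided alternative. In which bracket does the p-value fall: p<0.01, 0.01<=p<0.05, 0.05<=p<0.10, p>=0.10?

x̄₁=56.120, s₁=5.302, n₁=25
x̄₂=41.214, s₂=5.265, n₂=14
s_p² = [24·5.302² + 13·5.265²]/37 = 27.9729
SE = √(s_p²·(1/25+1/14)) = 1.7655
t = (56.120−41.214)/1.7655 = 8.4428
df = 37
p-value (two-sided) = 0.00000
→ bracket: p<0.01

p-value bracket: p<0.01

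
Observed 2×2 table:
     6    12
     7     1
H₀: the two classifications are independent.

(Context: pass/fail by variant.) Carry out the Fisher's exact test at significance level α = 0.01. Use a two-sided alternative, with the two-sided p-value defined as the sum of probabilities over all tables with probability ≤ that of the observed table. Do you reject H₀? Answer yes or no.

reject H₀: no

Margins: r₁=18, r₂=8, c₁=13, c₂=13, n=26
p_obs = C(18,6)·C(8,7)/C(26,13); sum pmf over tables with pmf ≤ p_obs
p-value (two-sided) = 0.03021
At α=0.01: p ≥ α → fail to reject H₀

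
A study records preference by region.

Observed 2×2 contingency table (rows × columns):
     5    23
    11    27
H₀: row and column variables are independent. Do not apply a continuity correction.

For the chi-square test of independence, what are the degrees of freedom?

df = (r−1)(c−1) = (2−1)·(2−1) = 1

degrees of freedom = 1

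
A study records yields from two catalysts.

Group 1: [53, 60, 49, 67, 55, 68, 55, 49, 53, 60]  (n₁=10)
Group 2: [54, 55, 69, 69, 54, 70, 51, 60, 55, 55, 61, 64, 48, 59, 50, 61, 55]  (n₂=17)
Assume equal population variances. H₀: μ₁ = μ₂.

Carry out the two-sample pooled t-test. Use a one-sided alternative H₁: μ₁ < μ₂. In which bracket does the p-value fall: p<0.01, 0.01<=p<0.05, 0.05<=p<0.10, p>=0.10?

p-value bracket: p>=0.10

x̄₁=56.900, s₁=6.724, n₁=10
x̄₂=58.235, s₂=6.732, n₂=17
s_p² = [9·6.724² + 16·6.732²]/25 = 45.2784
SE = √(s_p²·(1/10+1/17)) = 2.6817
t = (56.900−58.235)/2.6817 = -0.4979
df = 25
p-value (one-sided, H₁ less) = 0.31144
→ bracket: p>=0.10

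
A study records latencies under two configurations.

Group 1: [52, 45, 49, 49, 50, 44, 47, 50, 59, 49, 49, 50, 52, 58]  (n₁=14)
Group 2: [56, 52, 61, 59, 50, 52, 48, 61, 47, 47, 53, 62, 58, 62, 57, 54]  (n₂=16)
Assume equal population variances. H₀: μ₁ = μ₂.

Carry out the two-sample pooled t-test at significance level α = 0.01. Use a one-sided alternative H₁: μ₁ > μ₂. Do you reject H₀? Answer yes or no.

reject H₀: no

x̄₁=50.214, s₁=4.173, n₁=14
x̄₂=54.938, s₂=5.323, n₂=16
s_p² = [13·4.173² + 15·5.323²]/28 = 23.2605
SE = √(s_p²·(1/14+1/16)) = 1.7650
t = (50.214−54.938)/1.7650 = -2.6760
df = 28
p-value (one-sided, H₁ greater) = 0.99385
At α=0.01: p ≥ α → fail to reject H₀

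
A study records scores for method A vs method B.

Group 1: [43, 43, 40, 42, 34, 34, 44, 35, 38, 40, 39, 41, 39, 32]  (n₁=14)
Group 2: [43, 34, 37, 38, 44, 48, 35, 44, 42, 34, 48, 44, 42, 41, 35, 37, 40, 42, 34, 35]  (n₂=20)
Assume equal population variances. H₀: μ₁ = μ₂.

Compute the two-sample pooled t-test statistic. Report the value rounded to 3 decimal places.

test statistic = -0.663

x̄₁=38.857, s₁=3.800, n₁=14
x̄₂=39.850, s₂=4.603, n₂=20
s_p² = [13·3.800² + 19·4.603²]/32 = 18.4458
SE = √(s_p²·(1/14+1/20)) = 1.4966
t = (38.857−39.850)/1.4966 = -0.6634
df = 32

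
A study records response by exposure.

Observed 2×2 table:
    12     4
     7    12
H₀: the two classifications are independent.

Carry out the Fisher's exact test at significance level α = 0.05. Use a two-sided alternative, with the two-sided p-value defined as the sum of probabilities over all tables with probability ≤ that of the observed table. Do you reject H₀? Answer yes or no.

Margins: r₁=16, r₂=19, c₁=19, c₂=16, n=35
p_obs = C(16,12)·C(19,7)/C(35,19); sum pmf over tables with pmf ≤ p_obs
p-value (two-sided) = 0.04108
At α=0.05: p < α → reject H₀

reject H₀: yes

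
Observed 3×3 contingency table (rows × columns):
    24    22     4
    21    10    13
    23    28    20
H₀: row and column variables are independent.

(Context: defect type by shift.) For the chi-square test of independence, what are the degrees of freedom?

degrees of freedom = 4

df = (r−1)(c−1) = (3−1)·(3−1) = 4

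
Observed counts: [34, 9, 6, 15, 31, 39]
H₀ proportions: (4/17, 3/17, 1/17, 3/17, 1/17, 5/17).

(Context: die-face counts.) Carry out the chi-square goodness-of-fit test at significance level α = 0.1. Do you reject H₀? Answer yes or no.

reject H₀: yes

n = 134; E_i = n·p_i = [31.53, 23.65, 7.88, 23.65, 7.88, 39.41]
χ² = (34−31.53)²/31.53 + (9−23.65)²/23.65 + (6−7.88)²/7.88 + (15−23.65)²/23.65 + (31−7.88)²/7.88 + (39−39.41)²/39.41 = 80.6821
df = 5
p-value (upper-tail) = 0.00000
At α=0.1: p < α → reject H₀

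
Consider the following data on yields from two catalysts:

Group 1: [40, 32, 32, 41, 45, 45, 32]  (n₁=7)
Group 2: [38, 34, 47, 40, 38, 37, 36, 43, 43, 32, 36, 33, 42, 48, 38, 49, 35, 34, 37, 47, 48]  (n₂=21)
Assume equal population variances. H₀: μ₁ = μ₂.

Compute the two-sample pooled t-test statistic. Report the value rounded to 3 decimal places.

x̄₁=38.143, s₁=6.040, n₁=7
x̄₂=39.762, s₂=5.476, n₂=21
s_p² = [6·6.040² + 20·5.476²]/26 = 31.4872
SE = √(s_p²·(1/7+1/21)) = 2.4490
t = (38.143−39.762)/2.4490 = -0.6611
df = 26

test statistic = -0.661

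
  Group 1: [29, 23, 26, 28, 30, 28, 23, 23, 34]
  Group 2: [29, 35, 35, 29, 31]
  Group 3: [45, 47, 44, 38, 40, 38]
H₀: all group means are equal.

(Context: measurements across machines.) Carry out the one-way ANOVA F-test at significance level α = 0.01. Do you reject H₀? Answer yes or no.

Group means [27.11, 31.80, 42.00], grand mean 32.750
SSB = Σnᵢ(x̄ᵢ−x̄)² = 804.061; SSW = ΣΣ(x−x̄ᵢ)² = 223.689
MSB = 804.061/2 = 402.0306; MSW = 223.689/17 = 13.1582
F = MSB/MSW = 30.5537
df = (2, 17)
p-value (upper-tail) = 0.00000
At α=0.01: p < α → reject H₀

reject H₀: yes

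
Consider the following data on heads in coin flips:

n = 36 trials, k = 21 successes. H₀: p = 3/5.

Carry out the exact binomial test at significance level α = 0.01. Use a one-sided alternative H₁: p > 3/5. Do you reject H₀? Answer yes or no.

Exact binomial: n=36, k=21, p₀=3/5=0.6000
P(X≥21) from Σ C(n,i)·p₀^i·(1−p₀)^(n−i)
p-value (one-sided, H₁ greater) = 0.64926
At α=0.01: p ≥ α → fail to reject H₀

reject H₀: no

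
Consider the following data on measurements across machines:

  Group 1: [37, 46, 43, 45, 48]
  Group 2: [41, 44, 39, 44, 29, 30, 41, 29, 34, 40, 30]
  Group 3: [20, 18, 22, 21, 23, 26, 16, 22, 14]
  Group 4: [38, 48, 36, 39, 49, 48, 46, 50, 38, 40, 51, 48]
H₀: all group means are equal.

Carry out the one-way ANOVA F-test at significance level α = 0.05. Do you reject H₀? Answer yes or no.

reject H₀: yes

Group means [43.80, 36.45, 20.22, 44.25], grand mean 36.027
SSB = Σnᵢ(x̄ᵢ−x̄)² = 3363.640; SSW = ΣΣ(x−x̄ᵢ)² = 893.333
MSB = 3363.640/3 = 1121.2134; MSW = 893.333/33 = 27.0707
F = MSB/MSW = 41.4180
df = (3, 33)
p-value (upper-tail) = 0.00000
At α=0.05: p < α → reject H₀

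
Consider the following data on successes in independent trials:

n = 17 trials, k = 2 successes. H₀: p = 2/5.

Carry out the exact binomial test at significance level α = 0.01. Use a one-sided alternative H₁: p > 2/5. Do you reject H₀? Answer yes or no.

Exact binomial: n=17, k=2, p₀=2/5=0.4000
P(X≥2) from Σ C(n,i)·p₀^i·(1−p₀)^(n−i)
p-value (one-sided, H₁ greater) = 0.99791
At α=0.01: p ≥ α → fail to reject H₀

reject H₀: no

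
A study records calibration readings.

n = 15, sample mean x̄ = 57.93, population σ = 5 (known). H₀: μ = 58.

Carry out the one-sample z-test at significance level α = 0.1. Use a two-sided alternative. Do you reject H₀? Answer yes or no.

reject H₀: no

SE = σ/√n = 5/√15 = 1.2910
z = (x̄−μ₀)/SE = (57.93−58)/1.2910 = -0.0542
p-value (two-sided) = 0.95676
At α=0.1: p ≥ α → fail to reject H₀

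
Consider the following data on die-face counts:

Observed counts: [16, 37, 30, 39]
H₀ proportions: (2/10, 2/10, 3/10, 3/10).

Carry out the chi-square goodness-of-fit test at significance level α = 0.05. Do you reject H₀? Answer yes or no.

n = 122; E_i = n·p_i = [24.40, 24.40, 36.60, 36.60]
χ² = (16−24.40)²/24.40 + (37−24.40)²/24.40 + (30−36.60)²/36.60 + (39−36.60)²/36.60 = 10.7459
df = 3
p-value (upper-tail) = 0.01318
At α=0.05: p < α → reject H₀

reject H₀: yes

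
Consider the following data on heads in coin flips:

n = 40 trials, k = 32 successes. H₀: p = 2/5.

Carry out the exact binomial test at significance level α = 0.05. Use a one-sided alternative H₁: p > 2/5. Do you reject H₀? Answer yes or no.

reject H₀: yes

Exact binomial: n=40, k=32, p₀=2/5=0.4000
P(X≥32) from Σ C(n,i)·p₀^i·(1−p₀)^(n−i)
p-value (one-sided, H₁ greater) = 0.00000
At α=0.05: p < α → reject H₀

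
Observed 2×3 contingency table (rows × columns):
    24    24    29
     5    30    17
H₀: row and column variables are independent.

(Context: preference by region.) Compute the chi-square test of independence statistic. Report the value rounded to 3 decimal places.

Row totals [77, 52], col totals [29, 54, 46], n=129
χ² = (24−17.31)²/17.31 + (24−32.23)²/32.23 + (29−27.46)²/27.46 + (5−11.69)²/11.69 + (30−21.77)²/21.77 + (17−18.54)²/18.54 = 11.8453
df = 2

test statistic = 11.845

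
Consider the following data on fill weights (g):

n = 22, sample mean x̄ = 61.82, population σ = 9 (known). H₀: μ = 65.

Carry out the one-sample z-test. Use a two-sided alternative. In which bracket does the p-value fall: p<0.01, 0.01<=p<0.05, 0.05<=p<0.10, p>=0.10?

p-value bracket: 0.05<=p<0.10

SE = σ/√n = 9/√22 = 1.9188
z = (x̄−μ₀)/SE = (61.82−65)/1.9188 = -1.6573
p-value (two-sided) = 0.09746
→ bracket: 0.05<=p<0.10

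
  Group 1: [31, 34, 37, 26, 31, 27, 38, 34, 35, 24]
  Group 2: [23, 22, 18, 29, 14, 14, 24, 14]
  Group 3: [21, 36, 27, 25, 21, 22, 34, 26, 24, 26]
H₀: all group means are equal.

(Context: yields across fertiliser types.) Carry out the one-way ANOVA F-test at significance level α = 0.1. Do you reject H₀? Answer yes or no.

Group means [31.70, 19.75, 26.20], grand mean 26.321
SSB = Σnᵢ(x̄ᵢ−x̄)² = 634.907; SSW = ΣΣ(x−x̄ᵢ)² = 661.200
MSB = 634.907/2 = 317.4536; MSW = 661.200/25 = 26.4480
F = MSB/MSW = 12.0029
df = (2, 25)
p-value (upper-tail) = 0.00022
At α=0.1: p < α → reject H₀

reject H₀: yes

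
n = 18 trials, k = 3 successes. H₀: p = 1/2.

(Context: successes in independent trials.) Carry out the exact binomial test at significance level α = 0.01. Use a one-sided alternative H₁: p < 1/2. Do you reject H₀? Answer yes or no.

Exact binomial: n=18, k=3, p₀=1/2=0.5000
P(X≤3) from Σ C(n,i)·p₀^i·(1−p₀)^(n−i)
p-value (one-sided, H₁ less) = 0.00377
At α=0.01: p < α → reject H₀

reject H₀: yes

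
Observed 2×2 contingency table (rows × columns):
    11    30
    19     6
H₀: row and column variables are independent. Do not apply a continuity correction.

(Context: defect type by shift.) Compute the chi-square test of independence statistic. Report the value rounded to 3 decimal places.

Row totals [41, 25], col totals [30, 36], n=66
χ² = (11−18.64)²/18.64 + (30−22.36)²/22.36 + (19−11.36)²/11.36 + (6−13.64)²/13.64 = 15.1446
df = 1

test statistic = 15.145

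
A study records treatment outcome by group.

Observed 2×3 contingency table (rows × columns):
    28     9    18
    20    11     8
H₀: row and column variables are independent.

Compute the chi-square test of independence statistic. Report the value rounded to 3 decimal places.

Row totals [55, 39], col totals [48, 20, 26], n=94
χ² = (28−28.09)²/28.09 + (9−11.70)²/11.70 + (18−15.21)²/15.21 + (20−19.91)²/19.91 + (11−8.30)²/8.30 + (8−10.79)²/10.79 = 2.7353
df = 2

test statistic = 2.735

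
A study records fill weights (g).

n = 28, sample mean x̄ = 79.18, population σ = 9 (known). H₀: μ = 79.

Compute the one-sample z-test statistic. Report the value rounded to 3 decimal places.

test statistic = 0.106

SE = σ/√n = 9/√28 = 1.7008
z = (x̄−μ₀)/SE = (79.18−79)/1.7008 = 0.1058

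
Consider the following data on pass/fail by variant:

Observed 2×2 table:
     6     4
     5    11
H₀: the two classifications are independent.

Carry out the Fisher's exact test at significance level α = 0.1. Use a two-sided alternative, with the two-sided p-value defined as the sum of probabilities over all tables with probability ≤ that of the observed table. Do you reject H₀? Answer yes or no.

Margins: r₁=10, r₂=16, c₁=11, c₂=15, n=26
p_obs = C(10,6)·C(16,5)/C(26,11); sum pmf over tables with pmf ≤ p_obs
p-value (two-sided) = 0.22797
At α=0.1: p ≥ α → fail to reject H₀

reject H₀: no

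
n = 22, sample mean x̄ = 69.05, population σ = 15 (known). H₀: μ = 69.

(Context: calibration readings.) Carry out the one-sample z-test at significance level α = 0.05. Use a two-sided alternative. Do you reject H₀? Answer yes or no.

reject H₀: no

SE = σ/√n = 15/√22 = 3.1980
z = (x̄−μ₀)/SE = (69.05−69)/3.1980 = 0.0156
p-value (two-sided) = 0.98753
At α=0.05: p ≥ α → fail to reject H₀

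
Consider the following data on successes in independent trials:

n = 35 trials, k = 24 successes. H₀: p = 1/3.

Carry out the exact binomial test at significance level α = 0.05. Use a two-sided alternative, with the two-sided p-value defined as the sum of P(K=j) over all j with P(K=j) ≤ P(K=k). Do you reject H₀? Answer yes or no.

reject H₀: yes

Exact binomial: n=35, k=24, p₀=1/3=0.3333
P(X=j) = C(n,j)·p₀^j·(1−p₀)^(n−j); p = Σ P(X=j) over j with P(X=j) ≤ P(X=24)
p-value (two-sided) = 0.00003
At α=0.05: p < α → reject H₀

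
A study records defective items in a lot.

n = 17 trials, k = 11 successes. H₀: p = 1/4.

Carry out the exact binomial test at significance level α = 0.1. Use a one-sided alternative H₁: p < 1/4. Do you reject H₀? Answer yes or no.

reject H₀: no

Exact binomial: n=17, k=11, p₀=1/4=0.2500
P(X≤11) from Σ C(n,i)·p₀^i·(1−p₀)^(n−i)
p-value (one-sided, H₁ less) = 0.99990
At α=0.1: p ≥ α → fail to reject H₀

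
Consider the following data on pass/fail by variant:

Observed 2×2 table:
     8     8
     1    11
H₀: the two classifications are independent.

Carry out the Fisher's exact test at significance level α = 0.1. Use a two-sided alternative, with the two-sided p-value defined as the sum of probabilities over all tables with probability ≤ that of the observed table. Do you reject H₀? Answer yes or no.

Margins: r₁=16, r₂=12, c₁=9, c₂=19, n=28
p_obs = C(16,8)·C(12,1)/C(28,9); sum pmf over tables with pmf ≤ p_obs
p-value (two-sided) = 0.03896
At α=0.1: p < α → reject H₀

reject H₀: yes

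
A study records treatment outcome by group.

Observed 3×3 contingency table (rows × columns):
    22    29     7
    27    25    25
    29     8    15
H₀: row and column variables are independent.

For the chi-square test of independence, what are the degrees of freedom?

degrees of freedom = 4

df = (r−1)(c−1) = (3−1)·(3−1) = 4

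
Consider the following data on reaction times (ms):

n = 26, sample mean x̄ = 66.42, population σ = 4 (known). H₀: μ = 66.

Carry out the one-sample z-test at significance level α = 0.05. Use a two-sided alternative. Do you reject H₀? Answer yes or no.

reject H₀: no

SE = σ/√n = 4/√26 = 0.7845
z = (x̄−μ₀)/SE = (66.42−66)/0.7845 = 0.5354
p-value (two-sided) = 0.59238
At α=0.05: p ≥ α → fail to reject H₀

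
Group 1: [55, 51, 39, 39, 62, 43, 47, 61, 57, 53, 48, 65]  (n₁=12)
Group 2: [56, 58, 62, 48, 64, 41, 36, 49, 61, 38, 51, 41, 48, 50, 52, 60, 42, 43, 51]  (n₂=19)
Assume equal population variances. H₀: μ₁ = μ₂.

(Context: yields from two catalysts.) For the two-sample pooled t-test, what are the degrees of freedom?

degrees of freedom = 29

df = n₁ + n₂ − 2 = 12 + 19 − 2 = 29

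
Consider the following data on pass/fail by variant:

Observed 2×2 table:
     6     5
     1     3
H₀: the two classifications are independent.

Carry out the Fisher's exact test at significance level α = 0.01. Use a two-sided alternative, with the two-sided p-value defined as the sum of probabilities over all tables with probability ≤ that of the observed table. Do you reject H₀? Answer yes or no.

Margins: r₁=11, r₂=4, c₁=7, c₂=8, n=15
p_obs = C(11,6)·C(4,1)/C(15,7); sum pmf over tables with pmf ≤ p_obs
p-value (two-sided) = 0.56923
At α=0.01: p ≥ α → fail to reject H₀

reject H₀: no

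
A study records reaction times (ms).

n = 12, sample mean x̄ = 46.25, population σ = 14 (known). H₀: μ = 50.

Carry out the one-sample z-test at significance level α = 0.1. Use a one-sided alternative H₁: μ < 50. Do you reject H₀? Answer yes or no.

SE = σ/√n = 14/√12 = 4.0415
z = (x̄−μ₀)/SE = (46.25−50)/4.0415 = -0.9279
p-value (one-sided, H₁ less) = 0.17673
At α=0.1: p ≥ α → fail to reject H₀

reject H₀: no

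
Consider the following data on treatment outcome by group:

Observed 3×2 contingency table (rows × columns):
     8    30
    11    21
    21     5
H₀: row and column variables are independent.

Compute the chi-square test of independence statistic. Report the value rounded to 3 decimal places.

Row totals [38, 32, 26], col totals [40, 56], n=96
χ² = (8−15.83)²/15.83 + (30−22.17)²/22.17 + (11−13.33)²/13.33 + (21−18.67)²/18.67 + (21−10.83)²/10.83 + (5−15.17)²/15.17 = 23.6997
df = 2

test statistic = 23.700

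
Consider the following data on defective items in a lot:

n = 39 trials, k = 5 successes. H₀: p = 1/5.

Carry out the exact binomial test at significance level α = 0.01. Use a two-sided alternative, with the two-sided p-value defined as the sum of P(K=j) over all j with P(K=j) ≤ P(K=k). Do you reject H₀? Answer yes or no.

Exact binomial: n=39, k=5, p₀=1/5=0.2000
P(X=j) = C(n,j)·p₀^j·(1−p₀)^(n−j); p = Σ P(X=j) over j with P(X=j) ≤ P(X=5)
p-value (two-sided) = 0.32063
At α=0.01: p ≥ α → fail to reject H₀

reject H₀: no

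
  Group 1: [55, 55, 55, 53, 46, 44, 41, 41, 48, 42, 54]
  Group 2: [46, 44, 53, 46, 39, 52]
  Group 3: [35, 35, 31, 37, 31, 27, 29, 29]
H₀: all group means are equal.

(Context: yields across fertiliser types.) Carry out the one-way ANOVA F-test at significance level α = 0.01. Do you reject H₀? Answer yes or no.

Group means [48.55, 46.67, 31.75], grand mean 42.720
SSB = Σnᵢ(x̄ᵢ−x̄)² = 1429.479; SSW = ΣΣ(x−x̄ᵢ)² = 581.561
MSB = 1429.479/2 = 714.7397; MSW = 581.561/22 = 26.4346
F = MSB/MSW = 27.0381
df = (2, 22)
p-value (upper-tail) = 0.00000
At α=0.01: p < α → reject H₀

reject H₀: yes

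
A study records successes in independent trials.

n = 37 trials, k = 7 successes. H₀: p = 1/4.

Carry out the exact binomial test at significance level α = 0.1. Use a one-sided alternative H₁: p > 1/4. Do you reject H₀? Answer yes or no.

Exact binomial: n=37, k=7, p₀=1/4=0.2500
P(X≥7) from Σ C(n,i)·p₀^i·(1−p₀)^(n−i)
p-value (one-sided, H₁ greater) = 0.85284
At α=0.1: p ≥ α → fail to reject H₀

reject H₀: no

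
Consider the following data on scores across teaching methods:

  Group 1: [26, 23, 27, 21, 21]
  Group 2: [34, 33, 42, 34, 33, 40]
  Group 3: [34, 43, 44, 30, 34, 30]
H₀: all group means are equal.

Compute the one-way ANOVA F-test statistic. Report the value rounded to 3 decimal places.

Group means [23.60, 36.00, 35.83], grand mean 32.294
SSB = Σnᵢ(x̄ᵢ−x̄)² = 535.496; SSW = ΣΣ(x−x̄ᵢ)² = 302.033
MSB = 535.496/2 = 267.7480; MSW = 302.033/14 = 21.5738
F = MSB/MSW = 12.4108
df = (2, 14)

test statistic = 12.411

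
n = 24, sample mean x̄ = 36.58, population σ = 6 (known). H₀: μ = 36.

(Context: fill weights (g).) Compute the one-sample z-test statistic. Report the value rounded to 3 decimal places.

test statistic = 0.474

SE = σ/√n = 6/√24 = 1.2247
z = (x̄−μ₀)/SE = (36.58−36)/1.2247 = 0.4736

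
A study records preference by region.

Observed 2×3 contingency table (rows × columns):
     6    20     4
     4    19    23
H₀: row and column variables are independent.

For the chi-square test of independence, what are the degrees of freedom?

df = (r−1)(c−1) = (2−1)·(3−1) = 2

degrees of freedom = 2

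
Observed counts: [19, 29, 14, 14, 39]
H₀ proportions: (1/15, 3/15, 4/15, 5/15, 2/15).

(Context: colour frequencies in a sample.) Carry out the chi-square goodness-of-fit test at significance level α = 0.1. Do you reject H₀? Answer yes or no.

n = 115; E_i = n·p_i = [7.67, 23.00, 30.67, 38.33, 15.33]
χ² = (19−7.67)²/7.67 + (29−23.00)²/23.00 + (14−30.67)²/30.67 + (14−38.33)²/38.33 + (39−15.33)²/15.33 = 79.3522
df = 4
p-value (upper-tail) = 0.00000
At α=0.1: p < α → reject H₀

reject H₀: yes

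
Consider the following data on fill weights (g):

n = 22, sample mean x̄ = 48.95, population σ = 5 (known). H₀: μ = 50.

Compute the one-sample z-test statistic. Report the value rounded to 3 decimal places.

test statistic = -0.985

SE = σ/√n = 5/√22 = 1.0660
z = (x̄−μ₀)/SE = (48.95−50)/1.0660 = -0.9850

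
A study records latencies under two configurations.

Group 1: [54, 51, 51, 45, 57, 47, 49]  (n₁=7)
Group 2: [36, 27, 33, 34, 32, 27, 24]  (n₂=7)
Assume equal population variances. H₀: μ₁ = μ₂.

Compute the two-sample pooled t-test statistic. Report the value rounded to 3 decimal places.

x̄₁=50.571, s₁=4.077, n₁=7
x̄₂=30.429, s₂=4.429, n₂=7
s_p² = [6·4.077² + 6·4.429²]/12 = 18.1190
SE = √(s_p²·(1/7+1/7)) = 2.2753
t = (50.571−30.429)/2.2753 = 8.8529
df = 12

test statistic = 8.853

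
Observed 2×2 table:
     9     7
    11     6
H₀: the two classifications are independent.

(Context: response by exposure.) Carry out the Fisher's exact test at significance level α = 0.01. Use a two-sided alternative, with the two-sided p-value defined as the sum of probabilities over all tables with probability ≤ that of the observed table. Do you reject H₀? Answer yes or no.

Margins: r₁=16, r₂=17, c₁=20, c₂=13, n=33
p_obs = C(16,9)·C(17,11)/C(33,20); sum pmf over tables with pmf ≤ p_obs
p-value (two-sided) = 0.72828
At α=0.01: p ≥ α → fail to reject H₀

reject H₀: no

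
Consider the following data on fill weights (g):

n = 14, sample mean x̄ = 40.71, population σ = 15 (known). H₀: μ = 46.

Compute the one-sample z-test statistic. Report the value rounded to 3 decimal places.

SE = σ/√n = 15/√14 = 4.0089
z = (x̄−μ₀)/SE = (40.71−46)/4.0089 = -1.3196

test statistic = -1.320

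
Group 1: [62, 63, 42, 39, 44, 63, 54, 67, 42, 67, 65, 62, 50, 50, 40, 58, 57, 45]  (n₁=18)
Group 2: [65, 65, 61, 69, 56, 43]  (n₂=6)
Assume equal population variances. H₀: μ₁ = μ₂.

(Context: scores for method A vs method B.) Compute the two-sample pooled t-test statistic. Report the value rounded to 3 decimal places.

x̄₁=53.889, s₁=9.988, n₁=18
x̄₂=59.833, s₂=9.347, n₂=6
s_p² = [17·9.988² + 5·9.347²]/22 = 96.9369
SE = √(s_p²·(1/18+1/6)) = 4.6413
t = (53.889−59.833)/4.6413 = -1.2808
df = 22

test statistic = -1.281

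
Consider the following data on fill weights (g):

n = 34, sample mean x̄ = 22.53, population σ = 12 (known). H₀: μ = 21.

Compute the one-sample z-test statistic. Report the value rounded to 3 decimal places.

test statistic = 0.743

SE = σ/√n = 12/√34 = 2.0580
z = (x̄−μ₀)/SE = (22.53−21)/2.0580 = 0.7434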